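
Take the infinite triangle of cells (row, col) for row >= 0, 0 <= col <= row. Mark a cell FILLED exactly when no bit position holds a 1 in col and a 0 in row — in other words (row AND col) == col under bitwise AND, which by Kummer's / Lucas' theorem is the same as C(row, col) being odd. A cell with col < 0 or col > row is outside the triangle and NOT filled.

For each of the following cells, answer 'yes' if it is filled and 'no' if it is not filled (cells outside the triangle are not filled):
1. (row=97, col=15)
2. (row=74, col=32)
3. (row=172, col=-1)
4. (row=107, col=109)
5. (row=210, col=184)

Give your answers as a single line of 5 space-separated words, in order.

(97,15): row=0b1100001, col=0b1111, row AND col = 0b1 = 1; 1 != 15 -> empty
(74,32): row=0b1001010, col=0b100000, row AND col = 0b0 = 0; 0 != 32 -> empty
(172,-1): col outside [0, 172] -> not filled
(107,109): col outside [0, 107] -> not filled
(210,184): row=0b11010010, col=0b10111000, row AND col = 0b10010000 = 144; 144 != 184 -> empty

Answer: no no no no no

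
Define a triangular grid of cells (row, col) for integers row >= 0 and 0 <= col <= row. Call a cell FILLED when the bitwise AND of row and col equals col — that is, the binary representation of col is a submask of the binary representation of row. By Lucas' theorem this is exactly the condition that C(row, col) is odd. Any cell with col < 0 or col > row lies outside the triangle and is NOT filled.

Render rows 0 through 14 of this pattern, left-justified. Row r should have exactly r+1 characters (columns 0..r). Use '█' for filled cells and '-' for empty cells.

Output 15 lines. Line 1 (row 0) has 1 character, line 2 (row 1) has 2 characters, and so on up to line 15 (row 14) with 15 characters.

Answer: █
██
█-█
████
█---█
██--██
█-█-█-█
████████
█-------█
██------██
█-█-----█-█
████----████
█---█---█---█
██--██--██--██
█-█-█-█-█-█-█-█

Derivation:
r0=0: █
r1=1: ██
r2=10: █-█
r3=11: ████
r4=100: █---█
r5=101: ██--██
r6=110: █-█-█-█
r7=111: ████████
r8=1000: █-------█
r9=1001: ██------██
r10=1010: █-█-----█-█
r11=1011: ████----████
r12=1100: █---█---█---█
r13=1101: ██--██--██--██
r14=1110: █-█-█-█-█-█-█-█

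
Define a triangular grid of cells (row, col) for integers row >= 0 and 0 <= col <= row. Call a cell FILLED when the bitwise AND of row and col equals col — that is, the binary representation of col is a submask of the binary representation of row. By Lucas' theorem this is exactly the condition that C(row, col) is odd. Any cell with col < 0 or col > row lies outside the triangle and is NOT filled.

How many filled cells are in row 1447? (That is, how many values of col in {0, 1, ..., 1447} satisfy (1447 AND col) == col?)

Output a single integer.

1447 in binary = 10110100111
popcount(1447) = number of 1-bits in 10110100111 = 7
A col c satisfies (1447 AND c) == c iff every set bit of c is also set in 1447; each of the 7 set bits of 1447 can independently be on or off in c.
count = 2^7 = 128

Answer: 128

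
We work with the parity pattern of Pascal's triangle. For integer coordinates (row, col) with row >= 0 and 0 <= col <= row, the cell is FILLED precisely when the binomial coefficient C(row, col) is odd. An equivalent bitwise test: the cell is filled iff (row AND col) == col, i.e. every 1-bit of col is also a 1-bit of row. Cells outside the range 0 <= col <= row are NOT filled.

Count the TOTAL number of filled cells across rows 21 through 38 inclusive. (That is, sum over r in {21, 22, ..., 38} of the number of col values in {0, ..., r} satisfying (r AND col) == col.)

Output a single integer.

Answer: 178

Derivation:
r21=10101 pc3: +8 =8
r22=10110 pc3: +8 =16
r23=10111 pc4: +16 =32
r24=11000 pc2: +4 =36
r25=11001 pc3: +8 =44
r26=11010 pc3: +8 =52
r27=11011 pc4: +16 =68
r28=11100 pc3: +8 =76
r29=11101 pc4: +16 =92
r30=11110 pc4: +16 =108
r31=11111 pc5: +32 =140
r32=100000 pc1: +2 =142
r33=100001 pc2: +4 =146
r34=100010 pc2: +4 =150
r35=100011 pc3: +8 =158
r36=100100 pc2: +4 =162
r37=100101 pc3: +8 =170
r38=100110 pc3: +8 =178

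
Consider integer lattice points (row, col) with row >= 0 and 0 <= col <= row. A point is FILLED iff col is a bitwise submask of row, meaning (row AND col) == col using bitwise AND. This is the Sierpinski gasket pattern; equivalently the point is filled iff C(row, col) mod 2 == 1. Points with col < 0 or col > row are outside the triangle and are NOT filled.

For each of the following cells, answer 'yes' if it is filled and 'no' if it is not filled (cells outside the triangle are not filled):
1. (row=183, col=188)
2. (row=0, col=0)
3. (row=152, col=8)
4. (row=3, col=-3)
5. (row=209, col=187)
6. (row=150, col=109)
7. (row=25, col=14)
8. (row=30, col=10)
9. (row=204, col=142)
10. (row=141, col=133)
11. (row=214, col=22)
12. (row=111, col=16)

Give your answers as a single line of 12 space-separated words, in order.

(183,188): col outside [0, 183] -> not filled
(0,0): row=0b0, col=0b0, row AND col = 0b0 = 0; 0 == 0 -> filled
(152,8): row=0b10011000, col=0b1000, row AND col = 0b1000 = 8; 8 == 8 -> filled
(3,-3): col outside [0, 3] -> not filled
(209,187): row=0b11010001, col=0b10111011, row AND col = 0b10010001 = 145; 145 != 187 -> empty
(150,109): row=0b10010110, col=0b1101101, row AND col = 0b100 = 4; 4 != 109 -> empty
(25,14): row=0b11001, col=0b1110, row AND col = 0b1000 = 8; 8 != 14 -> empty
(30,10): row=0b11110, col=0b1010, row AND col = 0b1010 = 10; 10 == 10 -> filled
(204,142): row=0b11001100, col=0b10001110, row AND col = 0b10001100 = 140; 140 != 142 -> empty
(141,133): row=0b10001101, col=0b10000101, row AND col = 0b10000101 = 133; 133 == 133 -> filled
(214,22): row=0b11010110, col=0b10110, row AND col = 0b10110 = 22; 22 == 22 -> filled
(111,16): row=0b1101111, col=0b10000, row AND col = 0b0 = 0; 0 != 16 -> empty

Answer: no yes yes no no no no yes no yes yes no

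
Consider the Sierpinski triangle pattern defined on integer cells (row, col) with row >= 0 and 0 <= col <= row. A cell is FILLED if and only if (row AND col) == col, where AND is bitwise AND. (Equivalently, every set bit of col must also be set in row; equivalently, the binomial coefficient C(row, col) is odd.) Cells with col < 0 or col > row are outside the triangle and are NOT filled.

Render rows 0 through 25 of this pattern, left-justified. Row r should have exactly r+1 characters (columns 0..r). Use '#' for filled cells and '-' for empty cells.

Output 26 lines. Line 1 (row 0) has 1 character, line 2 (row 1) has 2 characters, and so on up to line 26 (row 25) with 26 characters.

r0=0: #
r1=1: ##
r2=10: #-#
r3=11: ####
r4=100: #---#
r5=101: ##--##
r6=110: #-#-#-#
r7=111: ########
r8=1000: #-------#
r9=1001: ##------##
r10=1010: #-#-----#-#
r11=1011: ####----####
r12=1100: #---#---#---#
r13=1101: ##--##--##--##
r14=1110: #-#-#-#-#-#-#-#
r15=1111: ################
r16=10000: #---------------#
r17=10001: ##--------------##
r18=10010: #-#-------------#-#
r19=10011: ####------------####
r20=10100: #---#-----------#---#
r21=10101: ##--##----------##--##
r22=10110: #-#-#-#---------#-#-#-#
r23=10111: ########--------########
r24=11000: #-------#-------#-------#
r25=11001: ##------##------##------##

Answer: #
##
#-#
####
#---#
##--##
#-#-#-#
########
#-------#
##------##
#-#-----#-#
####----####
#---#---#---#
##--##--##--##
#-#-#-#-#-#-#-#
################
#---------------#
##--------------##
#-#-------------#-#
####------------####
#---#-----------#---#
##--##----------##--##
#-#-#-#---------#-#-#-#
########--------########
#-------#-------#-------#
##------##------##------##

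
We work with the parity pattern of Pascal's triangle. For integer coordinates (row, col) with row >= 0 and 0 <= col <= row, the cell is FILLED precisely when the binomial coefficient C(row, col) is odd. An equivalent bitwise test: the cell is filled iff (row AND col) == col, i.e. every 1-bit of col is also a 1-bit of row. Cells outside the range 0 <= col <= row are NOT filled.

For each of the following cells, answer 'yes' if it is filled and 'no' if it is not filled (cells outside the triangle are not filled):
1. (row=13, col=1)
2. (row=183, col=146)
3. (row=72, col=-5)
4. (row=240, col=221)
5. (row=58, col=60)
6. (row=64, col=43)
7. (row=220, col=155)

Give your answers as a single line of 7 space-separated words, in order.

(13,1): row=0b1101, col=0b1, row AND col = 0b1 = 1; 1 == 1 -> filled
(183,146): row=0b10110111, col=0b10010010, row AND col = 0b10010010 = 146; 146 == 146 -> filled
(72,-5): col outside [0, 72] -> not filled
(240,221): row=0b11110000, col=0b11011101, row AND col = 0b11010000 = 208; 208 != 221 -> empty
(58,60): col outside [0, 58] -> not filled
(64,43): row=0b1000000, col=0b101011, row AND col = 0b0 = 0; 0 != 43 -> empty
(220,155): row=0b11011100, col=0b10011011, row AND col = 0b10011000 = 152; 152 != 155 -> empty

Answer: yes yes no no no no no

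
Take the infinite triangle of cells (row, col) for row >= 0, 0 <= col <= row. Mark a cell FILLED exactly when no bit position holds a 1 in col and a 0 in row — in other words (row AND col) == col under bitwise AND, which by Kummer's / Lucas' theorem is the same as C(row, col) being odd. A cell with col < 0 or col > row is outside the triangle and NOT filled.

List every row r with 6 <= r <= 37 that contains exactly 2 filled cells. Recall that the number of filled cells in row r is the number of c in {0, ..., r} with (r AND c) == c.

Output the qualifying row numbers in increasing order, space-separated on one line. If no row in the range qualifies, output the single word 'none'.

Answer: 8 16 32

Derivation:
Row r has 2^popcount(r) filled cells, so we need popcount(r) = log2(2) = 1.
Scan r = 6..37 and keep those with exactly 1 one-bits:
r=6=110 popcount=2 -> skip
r=7=111 popcount=3 -> skip
r=8=1000 popcount=1 -> KEEP
r=9=1001 popcount=2 -> skip
r=10=1010 popcount=2 -> skip
r=11=1011 popcount=3 -> skip
r=12=1100 popcount=2 -> skip
r=13=1101 popcount=3 -> skip
r=14=1110 popcount=3 -> skip
r=15=1111 popcount=4 -> skip
r=16=10000 popcount=1 -> KEEP
r=17=10001 popcount=2 -> skip
r=18=10010 popcount=2 -> skip
r=19=10011 popcount=3 -> skip
r=20=10100 popcount=2 -> skip
r=21=10101 popcount=3 -> skip
r=22=10110 popcount=3 -> skip
r=23=10111 popcount=4 -> skip
r=24=11000 popcount=2 -> skip
r=25=11001 popcount=3 -> skip
r=26=11010 popcount=3 -> skip
r=27=11011 popcount=4 -> skip
r=28=11100 popcount=3 -> skip
r=29=11101 popcount=4 -> skip
r=30=11110 popcount=4 -> skip
r=31=11111 popcount=5 -> skip
r=32=100000 popcount=1 -> KEEP
r=33=100001 popcount=2 -> skip
r=34=100010 popcount=2 -> skip
r=35=100011 popcount=3 -> skip
r=36=100100 popcount=2 -> skip
r=37=100101 popcount=3 -> skip
Kept rows: 8 16 32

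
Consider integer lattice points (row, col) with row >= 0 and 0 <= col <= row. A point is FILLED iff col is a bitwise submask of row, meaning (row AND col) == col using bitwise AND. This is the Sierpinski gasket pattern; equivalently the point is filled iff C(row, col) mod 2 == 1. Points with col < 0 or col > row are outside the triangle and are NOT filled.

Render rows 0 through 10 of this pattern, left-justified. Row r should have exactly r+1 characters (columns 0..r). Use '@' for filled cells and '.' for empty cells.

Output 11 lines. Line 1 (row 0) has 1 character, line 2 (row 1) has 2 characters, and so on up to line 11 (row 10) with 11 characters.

Answer: @
@@
@.@
@@@@
@...@
@@..@@
@.@.@.@
@@@@@@@@
@.......@
@@......@@
@.@.....@.@

Derivation:
r0=0: @
r1=1: @@
r2=10: @.@
r3=11: @@@@
r4=100: @...@
r5=101: @@..@@
r6=110: @.@.@.@
r7=111: @@@@@@@@
r8=1000: @.......@
r9=1001: @@......@@
r10=1010: @.@.....@.@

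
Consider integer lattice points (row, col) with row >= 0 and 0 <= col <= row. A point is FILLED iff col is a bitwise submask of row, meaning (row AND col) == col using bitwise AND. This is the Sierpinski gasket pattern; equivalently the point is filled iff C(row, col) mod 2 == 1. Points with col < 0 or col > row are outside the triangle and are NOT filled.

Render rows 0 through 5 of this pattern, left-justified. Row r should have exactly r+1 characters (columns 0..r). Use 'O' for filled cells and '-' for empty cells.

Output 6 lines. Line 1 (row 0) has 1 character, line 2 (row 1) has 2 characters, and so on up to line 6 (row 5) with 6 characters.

r0=0: O
r1=1: OO
r2=10: O-O
r3=11: OOOO
r4=100: O---O
r5=101: OO--OO

Answer: O
OO
O-O
OOOO
O---O
OO--OO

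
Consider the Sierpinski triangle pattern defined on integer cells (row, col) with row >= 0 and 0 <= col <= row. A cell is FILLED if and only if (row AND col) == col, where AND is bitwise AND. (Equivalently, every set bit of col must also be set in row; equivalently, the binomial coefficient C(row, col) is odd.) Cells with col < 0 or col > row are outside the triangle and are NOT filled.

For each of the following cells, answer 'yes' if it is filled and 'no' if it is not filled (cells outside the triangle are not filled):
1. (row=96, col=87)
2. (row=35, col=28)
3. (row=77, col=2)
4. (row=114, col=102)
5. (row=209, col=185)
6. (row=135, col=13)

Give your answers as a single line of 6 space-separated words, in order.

(96,87): row=0b1100000, col=0b1010111, row AND col = 0b1000000 = 64; 64 != 87 -> empty
(35,28): row=0b100011, col=0b11100, row AND col = 0b0 = 0; 0 != 28 -> empty
(77,2): row=0b1001101, col=0b10, row AND col = 0b0 = 0; 0 != 2 -> empty
(114,102): row=0b1110010, col=0b1100110, row AND col = 0b1100010 = 98; 98 != 102 -> empty
(209,185): row=0b11010001, col=0b10111001, row AND col = 0b10010001 = 145; 145 != 185 -> empty
(135,13): row=0b10000111, col=0b1101, row AND col = 0b101 = 5; 5 != 13 -> empty

Answer: no no no no no no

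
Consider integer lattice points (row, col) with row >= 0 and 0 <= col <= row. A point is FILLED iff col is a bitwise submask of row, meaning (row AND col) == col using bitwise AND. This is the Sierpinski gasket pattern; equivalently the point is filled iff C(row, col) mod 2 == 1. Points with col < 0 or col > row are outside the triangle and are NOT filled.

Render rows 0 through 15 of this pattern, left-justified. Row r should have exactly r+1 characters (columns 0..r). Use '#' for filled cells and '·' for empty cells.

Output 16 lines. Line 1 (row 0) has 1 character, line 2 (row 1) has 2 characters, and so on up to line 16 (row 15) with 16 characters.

Answer: #
##
#·#
####
#···#
##··##
#·#·#·#
########
#·······#
##······##
#·#·····#·#
####····####
#···#···#···#
##··##··##··##
#·#·#·#·#·#·#·#
################

Derivation:
r0=0: #
r1=1: ##
r2=10: #·#
r3=11: ####
r4=100: #···#
r5=101: ##··##
r6=110: #·#·#·#
r7=111: ########
r8=1000: #·······#
r9=1001: ##······##
r10=1010: #·#·····#·#
r11=1011: ####····####
r12=1100: #···#···#···#
r13=1101: ##··##··##··##
r14=1110: #·#·#·#·#·#·#·#
r15=1111: ################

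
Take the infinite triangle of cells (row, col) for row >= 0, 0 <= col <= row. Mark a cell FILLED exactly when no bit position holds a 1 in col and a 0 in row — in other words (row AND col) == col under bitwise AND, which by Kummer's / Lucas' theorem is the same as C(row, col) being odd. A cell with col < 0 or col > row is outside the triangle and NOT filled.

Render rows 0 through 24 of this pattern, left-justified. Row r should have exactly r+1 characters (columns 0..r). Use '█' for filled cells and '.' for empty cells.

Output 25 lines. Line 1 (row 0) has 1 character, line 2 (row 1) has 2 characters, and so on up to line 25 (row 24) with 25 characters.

r0=0: █
r1=1: ██
r2=10: █.█
r3=11: ████
r4=100: █...█
r5=101: ██..██
r6=110: █.█.█.█
r7=111: ████████
r8=1000: █.......█
r9=1001: ██......██
r10=1010: █.█.....█.█
r11=1011: ████....████
r12=1100: █...█...█...█
r13=1101: ██..██..██..██
r14=1110: █.█.█.█.█.█.█.█
r15=1111: ████████████████
r16=10000: █...............█
r17=10001: ██..............██
r18=10010: █.█.............█.█
r19=10011: ████............████
r20=10100: █...█...........█...█
r21=10101: ██..██..........██..██
r22=10110: █.█.█.█.........█.█.█.█
r23=10111: ████████........████████
r24=11000: █.......█.......█.......█

Answer: █
██
█.█
████
█...█
██..██
█.█.█.█
████████
█.......█
██......██
█.█.....█.█
████....████
█...█...█...█
██..██..██..██
█.█.█.█.█.█.█.█
████████████████
█...............█
██..............██
█.█.............█.█
████............████
█...█...........█...█
██..██..........██..██
█.█.█.█.........█.█.█.█
████████........████████
█.......█.......█.......█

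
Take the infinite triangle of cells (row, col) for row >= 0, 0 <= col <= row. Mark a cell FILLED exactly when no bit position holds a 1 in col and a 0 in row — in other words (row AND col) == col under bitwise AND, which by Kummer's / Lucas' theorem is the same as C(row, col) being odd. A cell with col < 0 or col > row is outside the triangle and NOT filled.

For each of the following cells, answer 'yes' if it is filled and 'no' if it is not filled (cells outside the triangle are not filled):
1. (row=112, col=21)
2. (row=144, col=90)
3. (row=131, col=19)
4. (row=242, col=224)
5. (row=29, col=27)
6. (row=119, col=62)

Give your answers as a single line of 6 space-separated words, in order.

Answer: no no no yes no no

Derivation:
(112,21): row=0b1110000, col=0b10101, row AND col = 0b10000 = 16; 16 != 21 -> empty
(144,90): row=0b10010000, col=0b1011010, row AND col = 0b10000 = 16; 16 != 90 -> empty
(131,19): row=0b10000011, col=0b10011, row AND col = 0b11 = 3; 3 != 19 -> empty
(242,224): row=0b11110010, col=0b11100000, row AND col = 0b11100000 = 224; 224 == 224 -> filled
(29,27): row=0b11101, col=0b11011, row AND col = 0b11001 = 25; 25 != 27 -> empty
(119,62): row=0b1110111, col=0b111110, row AND col = 0b110110 = 54; 54 != 62 -> empty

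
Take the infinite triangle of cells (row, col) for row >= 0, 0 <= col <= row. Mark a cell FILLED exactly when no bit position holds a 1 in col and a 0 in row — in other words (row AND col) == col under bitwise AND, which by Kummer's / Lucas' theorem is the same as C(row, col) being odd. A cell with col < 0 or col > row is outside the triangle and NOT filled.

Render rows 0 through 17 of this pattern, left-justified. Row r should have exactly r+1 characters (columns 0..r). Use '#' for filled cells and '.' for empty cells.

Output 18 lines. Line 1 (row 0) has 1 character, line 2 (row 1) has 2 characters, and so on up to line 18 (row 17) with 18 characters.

Answer: #
##
#.#
####
#...#
##..##
#.#.#.#
########
#.......#
##......##
#.#.....#.#
####....####
#...#...#...#
##..##..##..##
#.#.#.#.#.#.#.#
################
#...............#
##..............##

Derivation:
r0=0: #
r1=1: ##
r2=10: #.#
r3=11: ####
r4=100: #...#
r5=101: ##..##
r6=110: #.#.#.#
r7=111: ########
r8=1000: #.......#
r9=1001: ##......##
r10=1010: #.#.....#.#
r11=1011: ####....####
r12=1100: #...#...#...#
r13=1101: ##..##..##..##
r14=1110: #.#.#.#.#.#.#.#
r15=1111: ################
r16=10000: #...............#
r17=10001: ##..............##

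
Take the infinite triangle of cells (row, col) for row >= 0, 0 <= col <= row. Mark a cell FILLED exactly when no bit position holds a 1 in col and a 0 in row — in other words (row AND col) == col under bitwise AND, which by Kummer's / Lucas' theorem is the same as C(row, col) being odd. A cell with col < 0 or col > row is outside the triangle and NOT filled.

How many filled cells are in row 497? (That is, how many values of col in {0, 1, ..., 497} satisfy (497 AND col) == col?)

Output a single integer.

Answer: 64

Derivation:
497 in binary = 111110001
popcount(497) = number of 1-bits in 111110001 = 6
A col c satisfies (497 AND c) == c iff every set bit of c is also set in 497; each of the 6 set bits of 497 can independently be on or off in c.
count = 2^6 = 64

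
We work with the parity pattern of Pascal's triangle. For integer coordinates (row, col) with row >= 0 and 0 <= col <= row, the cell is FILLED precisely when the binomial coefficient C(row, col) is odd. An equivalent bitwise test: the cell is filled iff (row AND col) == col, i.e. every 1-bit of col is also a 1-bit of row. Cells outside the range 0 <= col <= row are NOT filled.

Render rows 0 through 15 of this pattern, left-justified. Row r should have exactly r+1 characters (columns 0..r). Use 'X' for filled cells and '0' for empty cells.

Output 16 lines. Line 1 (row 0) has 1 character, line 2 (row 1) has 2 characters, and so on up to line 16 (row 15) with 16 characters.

r0=0: X
r1=1: XX
r2=10: X0X
r3=11: XXXX
r4=100: X000X
r5=101: XX00XX
r6=110: X0X0X0X
r7=111: XXXXXXXX
r8=1000: X0000000X
r9=1001: XX000000XX
r10=1010: X0X00000X0X
r11=1011: XXXX0000XXXX
r12=1100: X000X000X000X
r13=1101: XX00XX00XX00XX
r14=1110: X0X0X0X0X0X0X0X
r15=1111: XXXXXXXXXXXXXXXX

Answer: X
XX
X0X
XXXX
X000X
XX00XX
X0X0X0X
XXXXXXXX
X0000000X
XX000000XX
X0X00000X0X
XXXX0000XXXX
X000X000X000X
XX00XX00XX00XX
X0X0X0X0X0X0X0X
XXXXXXXXXXXXXXXX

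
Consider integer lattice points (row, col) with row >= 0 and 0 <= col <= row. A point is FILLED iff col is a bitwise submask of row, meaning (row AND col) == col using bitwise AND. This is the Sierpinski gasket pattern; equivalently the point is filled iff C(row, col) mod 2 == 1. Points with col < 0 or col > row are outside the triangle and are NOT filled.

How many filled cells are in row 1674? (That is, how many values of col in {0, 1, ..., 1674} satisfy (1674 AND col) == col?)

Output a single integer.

1674 in binary = 11010001010
popcount(1674) = number of 1-bits in 11010001010 = 5
A col c satisfies (1674 AND c) == c iff every set bit of c is also set in 1674; each of the 5 set bits of 1674 can independently be on or off in c.
count = 2^5 = 32

Answer: 32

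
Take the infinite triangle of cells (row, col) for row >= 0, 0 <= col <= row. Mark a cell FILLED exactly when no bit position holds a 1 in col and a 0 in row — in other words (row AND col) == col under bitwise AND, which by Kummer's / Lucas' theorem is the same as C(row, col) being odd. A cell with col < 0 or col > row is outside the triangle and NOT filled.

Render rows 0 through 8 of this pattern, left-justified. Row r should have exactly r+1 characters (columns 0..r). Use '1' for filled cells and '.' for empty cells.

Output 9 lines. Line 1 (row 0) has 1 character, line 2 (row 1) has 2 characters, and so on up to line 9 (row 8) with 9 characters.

Answer: 1
11
1.1
1111
1...1
11..11
1.1.1.1
11111111
1.......1

Derivation:
r0=0: 1
r1=1: 11
r2=10: 1.1
r3=11: 1111
r4=100: 1...1
r5=101: 11..11
r6=110: 1.1.1.1
r7=111: 11111111
r8=1000: 1.......1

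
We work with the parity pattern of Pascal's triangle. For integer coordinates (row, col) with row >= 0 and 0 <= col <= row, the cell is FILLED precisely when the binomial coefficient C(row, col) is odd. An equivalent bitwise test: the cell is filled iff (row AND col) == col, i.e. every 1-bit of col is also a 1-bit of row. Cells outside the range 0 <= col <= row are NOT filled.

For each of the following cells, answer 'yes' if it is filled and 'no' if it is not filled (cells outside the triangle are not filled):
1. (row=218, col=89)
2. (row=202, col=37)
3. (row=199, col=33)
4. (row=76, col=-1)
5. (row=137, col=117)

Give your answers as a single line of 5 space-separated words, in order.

(218,89): row=0b11011010, col=0b1011001, row AND col = 0b1011000 = 88; 88 != 89 -> empty
(202,37): row=0b11001010, col=0b100101, row AND col = 0b0 = 0; 0 != 37 -> empty
(199,33): row=0b11000111, col=0b100001, row AND col = 0b1 = 1; 1 != 33 -> empty
(76,-1): col outside [0, 76] -> not filled
(137,117): row=0b10001001, col=0b1110101, row AND col = 0b1 = 1; 1 != 117 -> empty

Answer: no no no no no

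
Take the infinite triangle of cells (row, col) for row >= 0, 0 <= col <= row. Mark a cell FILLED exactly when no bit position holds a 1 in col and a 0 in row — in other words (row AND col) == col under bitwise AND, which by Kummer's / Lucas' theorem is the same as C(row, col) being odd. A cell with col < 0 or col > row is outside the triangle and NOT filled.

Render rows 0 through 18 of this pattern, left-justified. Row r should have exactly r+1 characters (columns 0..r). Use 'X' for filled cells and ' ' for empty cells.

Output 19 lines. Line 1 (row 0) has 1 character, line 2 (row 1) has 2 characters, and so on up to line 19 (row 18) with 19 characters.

Answer: X
XX
X X
XXXX
X   X
XX  XX
X X X X
XXXXXXXX
X       X
XX      XX
X X     X X
XXXX    XXXX
X   X   X   X
XX  XX  XX  XX
X X X X X X X X
XXXXXXXXXXXXXXXX
X               X
XX              XX
X X             X X

Derivation:
r0=0: X
r1=1: XX
r2=10: X X
r3=11: XXXX
r4=100: X   X
r5=101: XX  XX
r6=110: X X X X
r7=111: XXXXXXXX
r8=1000: X       X
r9=1001: XX      XX
r10=1010: X X     X X
r11=1011: XXXX    XXXX
r12=1100: X   X   X   X
r13=1101: XX  XX  XX  XX
r14=1110: X X X X X X X X
r15=1111: XXXXXXXXXXXXXXXX
r16=10000: X               X
r17=10001: XX              XX
r18=10010: X X             X X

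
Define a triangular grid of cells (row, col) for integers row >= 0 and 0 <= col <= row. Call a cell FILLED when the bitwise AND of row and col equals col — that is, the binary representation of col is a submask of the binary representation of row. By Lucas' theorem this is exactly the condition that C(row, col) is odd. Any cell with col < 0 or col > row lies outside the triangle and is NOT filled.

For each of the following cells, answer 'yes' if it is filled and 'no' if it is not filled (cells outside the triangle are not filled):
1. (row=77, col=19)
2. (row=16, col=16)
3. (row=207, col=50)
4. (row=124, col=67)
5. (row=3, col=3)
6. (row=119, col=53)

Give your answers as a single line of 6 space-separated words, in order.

Answer: no yes no no yes yes

Derivation:
(77,19): row=0b1001101, col=0b10011, row AND col = 0b1 = 1; 1 != 19 -> empty
(16,16): row=0b10000, col=0b10000, row AND col = 0b10000 = 16; 16 == 16 -> filled
(207,50): row=0b11001111, col=0b110010, row AND col = 0b10 = 2; 2 != 50 -> empty
(124,67): row=0b1111100, col=0b1000011, row AND col = 0b1000000 = 64; 64 != 67 -> empty
(3,3): row=0b11, col=0b11, row AND col = 0b11 = 3; 3 == 3 -> filled
(119,53): row=0b1110111, col=0b110101, row AND col = 0b110101 = 53; 53 == 53 -> filled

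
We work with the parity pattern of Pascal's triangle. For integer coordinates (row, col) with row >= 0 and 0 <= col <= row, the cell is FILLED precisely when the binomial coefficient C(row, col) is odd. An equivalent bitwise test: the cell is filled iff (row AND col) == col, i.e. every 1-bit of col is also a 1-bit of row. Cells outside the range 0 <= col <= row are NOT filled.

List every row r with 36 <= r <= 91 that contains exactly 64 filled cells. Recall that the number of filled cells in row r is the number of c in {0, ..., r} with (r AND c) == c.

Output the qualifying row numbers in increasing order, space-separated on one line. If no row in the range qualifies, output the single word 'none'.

Answer: 63

Derivation:
Row r has 2^popcount(r) filled cells, so we need popcount(r) = log2(64) = 6.
Scan r = 36..91 and keep those with exactly 6 one-bits:
r=36=100100 popcount=2 -> skip
r=37=100101 popcount=3 -> skip
r=38=100110 popcount=3 -> skip
r=39=100111 popcount=4 -> skip
r=40=101000 popcount=2 -> skip
r=41=101001 popcount=3 -> skip
r=42=101010 popcount=3 -> skip
r=43=101011 popcount=4 -> skip
r=44=101100 popcount=3 -> skip
r=45=101101 popcount=4 -> skip
r=46=101110 popcount=4 -> skip
r=47=101111 popcount=5 -> skip
r=48=110000 popcount=2 -> skip
r=49=110001 popcount=3 -> skip
r=50=110010 popcount=3 -> skip
r=51=110011 popcount=4 -> skip
r=52=110100 popcount=3 -> skip
r=53=110101 popcount=4 -> skip
r=54=110110 popcount=4 -> skip
r=55=110111 popcount=5 -> skip
r=56=111000 popcount=3 -> skip
r=57=111001 popcount=4 -> skip
r=58=111010 popcount=4 -> skip
r=59=111011 popcount=5 -> skip
r=60=111100 popcount=4 -> skip
r=61=111101 popcount=5 -> skip
r=62=111110 popcount=5 -> skip
r=63=111111 popcount=6 -> KEEP
r=64=1000000 popcount=1 -> skip
r=65=1000001 popcount=2 -> skip
r=66=1000010 popcount=2 -> skip
r=67=1000011 popcount=3 -> skip
r=68=1000100 popcount=2 -> skip
r=69=1000101 popcount=3 -> skip
r=70=1000110 popcount=3 -> skip
r=71=1000111 popcount=4 -> skip
r=72=1001000 popcount=2 -> skip
r=73=1001001 popcount=3 -> skip
r=74=1001010 popcount=3 -> skip
r=75=1001011 popcount=4 -> skip
r=76=1001100 popcount=3 -> skip
r=77=1001101 popcount=4 -> skip
r=78=1001110 popcount=4 -> skip
r=79=1001111 popcount=5 -> skip
r=80=1010000 popcount=2 -> skip
r=81=1010001 popcount=3 -> skip
r=82=1010010 popcount=3 -> skip
r=83=1010011 popcount=4 -> skip
r=84=1010100 popcount=3 -> skip
r=85=1010101 popcount=4 -> skip
r=86=1010110 popcount=4 -> skip
r=87=1010111 popcount=5 -> skip
r=88=1011000 popcount=3 -> skip
r=89=1011001 popcount=4 -> skip
r=90=1011010 popcount=4 -> skip
r=91=1011011 popcount=5 -> skip
Kept rows: 63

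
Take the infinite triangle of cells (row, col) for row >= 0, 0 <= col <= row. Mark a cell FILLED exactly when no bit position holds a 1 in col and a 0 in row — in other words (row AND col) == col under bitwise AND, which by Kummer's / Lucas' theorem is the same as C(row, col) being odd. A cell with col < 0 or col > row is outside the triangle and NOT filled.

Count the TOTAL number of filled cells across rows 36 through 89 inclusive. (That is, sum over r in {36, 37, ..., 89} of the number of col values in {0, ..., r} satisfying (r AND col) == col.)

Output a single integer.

Answer: 762

Derivation:
r36=100100 pc2: +4 =4
r37=100101 pc3: +8 =12
r38=100110 pc3: +8 =20
r39=100111 pc4: +16 =36
r40=101000 pc2: +4 =40
r41=101001 pc3: +8 =48
r42=101010 pc3: +8 =56
r43=101011 pc4: +16 =72
r44=101100 pc3: +8 =80
r45=101101 pc4: +16 =96
r46=101110 pc4: +16 =112
r47=101111 pc5: +32 =144
r48=110000 pc2: +4 =148
r49=110001 pc3: +8 =156
r50=110010 pc3: +8 =164
r51=110011 pc4: +16 =180
r52=110100 pc3: +8 =188
r53=110101 pc4: +16 =204
r54=110110 pc4: +16 =220
r55=110111 pc5: +32 =252
r56=111000 pc3: +8 =260
r57=111001 pc4: +16 =276
r58=111010 pc4: +16 =292
r59=111011 pc5: +32 =324
r60=111100 pc4: +16 =340
r61=111101 pc5: +32 =372
r62=111110 pc5: +32 =404
r63=111111 pc6: +64 =468
r64=1000000 pc1: +2 =470
r65=1000001 pc2: +4 =474
r66=1000010 pc2: +4 =478
r67=1000011 pc3: +8 =486
r68=1000100 pc2: +4 =490
r69=1000101 pc3: +8 =498
r70=1000110 pc3: +8 =506
r71=1000111 pc4: +16 =522
r72=1001000 pc2: +4 =526
r73=1001001 pc3: +8 =534
r74=1001010 pc3: +8 =542
r75=1001011 pc4: +16 =558
r76=1001100 pc3: +8 =566
r77=1001101 pc4: +16 =582
r78=1001110 pc4: +16 =598
r79=1001111 pc5: +32 =630
r80=1010000 pc2: +4 =634
r81=1010001 pc3: +8 =642
r82=1010010 pc3: +8 =650
r83=1010011 pc4: +16 =666
r84=1010100 pc3: +8 =674
r85=1010101 pc4: +16 =690
r86=1010110 pc4: +16 =706
r87=1010111 pc5: +32 =738
r88=1011000 pc3: +8 =746
r89=1011001 pc4: +16 =762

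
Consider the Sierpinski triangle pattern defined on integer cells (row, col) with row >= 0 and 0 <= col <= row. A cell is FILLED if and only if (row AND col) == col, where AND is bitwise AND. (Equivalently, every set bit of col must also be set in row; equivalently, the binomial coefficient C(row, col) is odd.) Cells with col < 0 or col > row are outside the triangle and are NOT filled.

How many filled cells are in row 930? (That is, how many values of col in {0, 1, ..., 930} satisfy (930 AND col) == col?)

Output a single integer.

Answer: 32

Derivation:
930 in binary = 1110100010
popcount(930) = number of 1-bits in 1110100010 = 5
A col c satisfies (930 AND c) == c iff every set bit of c is also set in 930; each of the 5 set bits of 930 can independently be on or off in c.
count = 2^5 = 32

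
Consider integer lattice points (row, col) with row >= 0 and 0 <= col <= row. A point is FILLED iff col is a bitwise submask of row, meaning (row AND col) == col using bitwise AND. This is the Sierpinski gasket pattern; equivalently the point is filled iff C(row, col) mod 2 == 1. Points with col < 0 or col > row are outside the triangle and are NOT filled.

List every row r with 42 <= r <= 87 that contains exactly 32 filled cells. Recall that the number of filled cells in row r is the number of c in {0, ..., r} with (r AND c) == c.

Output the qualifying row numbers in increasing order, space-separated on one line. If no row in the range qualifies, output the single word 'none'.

Row r has 2^popcount(r) filled cells, so we need popcount(r) = log2(32) = 5.
Scan r = 42..87 and keep those with exactly 5 one-bits:
r=42=101010 popcount=3 -> skip
r=43=101011 popcount=4 -> skip
r=44=101100 popcount=3 -> skip
r=45=101101 popcount=4 -> skip
r=46=101110 popcount=4 -> skip
r=47=101111 popcount=5 -> KEEP
r=48=110000 popcount=2 -> skip
r=49=110001 popcount=3 -> skip
r=50=110010 popcount=3 -> skip
r=51=110011 popcount=4 -> skip
r=52=110100 popcount=3 -> skip
r=53=110101 popcount=4 -> skip
r=54=110110 popcount=4 -> skip
r=55=110111 popcount=5 -> KEEP
r=56=111000 popcount=3 -> skip
r=57=111001 popcount=4 -> skip
r=58=111010 popcount=4 -> skip
r=59=111011 popcount=5 -> KEEP
r=60=111100 popcount=4 -> skip
r=61=111101 popcount=5 -> KEEP
r=62=111110 popcount=5 -> KEEP
r=63=111111 popcount=6 -> skip
r=64=1000000 popcount=1 -> skip
r=65=1000001 popcount=2 -> skip
r=66=1000010 popcount=2 -> skip
r=67=1000011 popcount=3 -> skip
r=68=1000100 popcount=2 -> skip
r=69=1000101 popcount=3 -> skip
r=70=1000110 popcount=3 -> skip
r=71=1000111 popcount=4 -> skip
r=72=1001000 popcount=2 -> skip
r=73=1001001 popcount=3 -> skip
r=74=1001010 popcount=3 -> skip
r=75=1001011 popcount=4 -> skip
r=76=1001100 popcount=3 -> skip
r=77=1001101 popcount=4 -> skip
r=78=1001110 popcount=4 -> skip
r=79=1001111 popcount=5 -> KEEP
r=80=1010000 popcount=2 -> skip
r=81=1010001 popcount=3 -> skip
r=82=1010010 popcount=3 -> skip
r=83=1010011 popcount=4 -> skip
r=84=1010100 popcount=3 -> skip
r=85=1010101 popcount=4 -> skip
r=86=1010110 popcount=4 -> skip
r=87=1010111 popcount=5 -> KEEP
Kept rows: 47 55 59 61 62 79 87

Answer: 47 55 59 61 62 79 87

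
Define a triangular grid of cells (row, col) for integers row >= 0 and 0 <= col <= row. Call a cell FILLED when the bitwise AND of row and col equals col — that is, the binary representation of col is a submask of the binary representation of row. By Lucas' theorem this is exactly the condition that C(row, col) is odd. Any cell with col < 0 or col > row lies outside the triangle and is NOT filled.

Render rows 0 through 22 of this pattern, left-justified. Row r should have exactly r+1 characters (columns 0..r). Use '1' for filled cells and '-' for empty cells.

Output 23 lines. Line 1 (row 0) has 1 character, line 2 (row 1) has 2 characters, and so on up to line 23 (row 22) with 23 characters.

Answer: 1
11
1-1
1111
1---1
11--11
1-1-1-1
11111111
1-------1
11------11
1-1-----1-1
1111----1111
1---1---1---1
11--11--11--11
1-1-1-1-1-1-1-1
1111111111111111
1---------------1
11--------------11
1-1-------------1-1
1111------------1111
1---1-----------1---1
11--11----------11--11
1-1-1-1---------1-1-1-1

Derivation:
r0=0: 1
r1=1: 11
r2=10: 1-1
r3=11: 1111
r4=100: 1---1
r5=101: 11--11
r6=110: 1-1-1-1
r7=111: 11111111
r8=1000: 1-------1
r9=1001: 11------11
r10=1010: 1-1-----1-1
r11=1011: 1111----1111
r12=1100: 1---1---1---1
r13=1101: 11--11--11--11
r14=1110: 1-1-1-1-1-1-1-1
r15=1111: 1111111111111111
r16=10000: 1---------------1
r17=10001: 11--------------11
r18=10010: 1-1-------------1-1
r19=10011: 1111------------1111
r20=10100: 1---1-----------1---1
r21=10101: 11--11----------11--11
r22=10110: 1-1-1-1---------1-1-1-1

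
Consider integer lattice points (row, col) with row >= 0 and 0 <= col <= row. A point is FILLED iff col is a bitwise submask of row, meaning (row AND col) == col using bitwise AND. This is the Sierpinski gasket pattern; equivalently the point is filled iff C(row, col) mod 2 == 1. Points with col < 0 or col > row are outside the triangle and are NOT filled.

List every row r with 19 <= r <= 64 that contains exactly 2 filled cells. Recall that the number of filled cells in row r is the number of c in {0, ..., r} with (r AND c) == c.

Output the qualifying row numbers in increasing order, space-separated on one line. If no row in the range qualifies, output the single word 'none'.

Row r has 2^popcount(r) filled cells, so we need popcount(r) = log2(2) = 1.
Scan r = 19..64 and keep those with exactly 1 one-bits:
r=19=10011 popcount=3 -> skip
r=20=10100 popcount=2 -> skip
r=21=10101 popcount=3 -> skip
r=22=10110 popcount=3 -> skip
r=23=10111 popcount=4 -> skip
r=24=11000 popcount=2 -> skip
r=25=11001 popcount=3 -> skip
r=26=11010 popcount=3 -> skip
r=27=11011 popcount=4 -> skip
r=28=11100 popcount=3 -> skip
r=29=11101 popcount=4 -> skip
r=30=11110 popcount=4 -> skip
r=31=11111 popcount=5 -> skip
r=32=100000 popcount=1 -> KEEP
r=33=100001 popcount=2 -> skip
r=34=100010 popcount=2 -> skip
r=35=100011 popcount=3 -> skip
r=36=100100 popcount=2 -> skip
r=37=100101 popcount=3 -> skip
r=38=100110 popcount=3 -> skip
r=39=100111 popcount=4 -> skip
r=40=101000 popcount=2 -> skip
r=41=101001 popcount=3 -> skip
r=42=101010 popcount=3 -> skip
r=43=101011 popcount=4 -> skip
r=44=101100 popcount=3 -> skip
r=45=101101 popcount=4 -> skip
r=46=101110 popcount=4 -> skip
r=47=101111 popcount=5 -> skip
r=48=110000 popcount=2 -> skip
r=49=110001 popcount=3 -> skip
r=50=110010 popcount=3 -> skip
r=51=110011 popcount=4 -> skip
r=52=110100 popcount=3 -> skip
r=53=110101 popcount=4 -> skip
r=54=110110 popcount=4 -> skip
r=55=110111 popcount=5 -> skip
r=56=111000 popcount=3 -> skip
r=57=111001 popcount=4 -> skip
r=58=111010 popcount=4 -> skip
r=59=111011 popcount=5 -> skip
r=60=111100 popcount=4 -> skip
r=61=111101 popcount=5 -> skip
r=62=111110 popcount=5 -> skip
r=63=111111 popcount=6 -> skip
r=64=1000000 popcount=1 -> KEEP
Kept rows: 32 64

Answer: 32 64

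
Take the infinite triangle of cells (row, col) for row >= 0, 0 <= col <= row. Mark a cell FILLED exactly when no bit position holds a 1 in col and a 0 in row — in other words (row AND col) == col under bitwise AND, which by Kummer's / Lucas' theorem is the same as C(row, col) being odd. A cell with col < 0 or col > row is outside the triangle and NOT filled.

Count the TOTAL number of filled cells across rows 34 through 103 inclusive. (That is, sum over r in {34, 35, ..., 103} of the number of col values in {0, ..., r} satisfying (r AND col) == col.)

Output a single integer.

Answer: 1074

Derivation:
r34=100010 pc2: +4 =4
r35=100011 pc3: +8 =12
r36=100100 pc2: +4 =16
r37=100101 pc3: +8 =24
r38=100110 pc3: +8 =32
r39=100111 pc4: +16 =48
r40=101000 pc2: +4 =52
r41=101001 pc3: +8 =60
r42=101010 pc3: +8 =68
r43=101011 pc4: +16 =84
r44=101100 pc3: +8 =92
r45=101101 pc4: +16 =108
r46=101110 pc4: +16 =124
r47=101111 pc5: +32 =156
r48=110000 pc2: +4 =160
r49=110001 pc3: +8 =168
r50=110010 pc3: +8 =176
r51=110011 pc4: +16 =192
r52=110100 pc3: +8 =200
r53=110101 pc4: +16 =216
r54=110110 pc4: +16 =232
r55=110111 pc5: +32 =264
r56=111000 pc3: +8 =272
r57=111001 pc4: +16 =288
r58=111010 pc4: +16 =304
r59=111011 pc5: +32 =336
r60=111100 pc4: +16 =352
r61=111101 pc5: +32 =384
r62=111110 pc5: +32 =416
r63=111111 pc6: +64 =480
r64=1000000 pc1: +2 =482
r65=1000001 pc2: +4 =486
r66=1000010 pc2: +4 =490
r67=1000011 pc3: +8 =498
r68=1000100 pc2: +4 =502
r69=1000101 pc3: +8 =510
r70=1000110 pc3: +8 =518
r71=1000111 pc4: +16 =534
r72=1001000 pc2: +4 =538
r73=1001001 pc3: +8 =546
r74=1001010 pc3: +8 =554
r75=1001011 pc4: +16 =570
r76=1001100 pc3: +8 =578
r77=1001101 pc4: +16 =594
r78=1001110 pc4: +16 =610
r79=1001111 pc5: +32 =642
r80=1010000 pc2: +4 =646
r81=1010001 pc3: +8 =654
r82=1010010 pc3: +8 =662
r83=1010011 pc4: +16 =678
r84=1010100 pc3: +8 =686
r85=1010101 pc4: +16 =702
r86=1010110 pc4: +16 =718
r87=1010111 pc5: +32 =750
r88=1011000 pc3: +8 =758
r89=1011001 pc4: +16 =774
r90=1011010 pc4: +16 =790
r91=1011011 pc5: +32 =822
r92=1011100 pc4: +16 =838
r93=1011101 pc5: +32 =870
r94=1011110 pc5: +32 =902
r95=1011111 pc6: +64 =966
r96=1100000 pc2: +4 =970
r97=1100001 pc3: +8 =978
r98=1100010 pc3: +8 =986
r99=1100011 pc4: +16 =1002
r100=1100100 pc3: +8 =1010
r101=1100101 pc4: +16 =1026
r102=1100110 pc4: +16 =1042
r103=1100111 pc5: +32 =1074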